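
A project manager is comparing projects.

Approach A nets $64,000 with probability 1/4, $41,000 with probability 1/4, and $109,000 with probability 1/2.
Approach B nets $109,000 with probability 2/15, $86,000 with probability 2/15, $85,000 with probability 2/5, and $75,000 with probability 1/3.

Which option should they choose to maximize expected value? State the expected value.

Approach A = 1/4 × 64000 + 1/4 × 41000 + 1/2 × 109000 = 16000 + 10250 + 54500 = 80750
Approach B = 2/15 × 109000 + 2/15 × 86000 + 2/5 × 85000 + 1/3 × 75000 = 14533.3333 + 11466.6667 + 34000 + 25000 = 85000

Approach B ($85,000)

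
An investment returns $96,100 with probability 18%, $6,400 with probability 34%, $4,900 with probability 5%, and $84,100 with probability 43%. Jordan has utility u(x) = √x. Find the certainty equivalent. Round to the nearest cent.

$44,605.44

E[u] = 0.18·√96100 + 0.34·√6400 + 0.05·√4900 + 0.43·√84100 = 0.18·310 + 0.34·80 + 0.05·70 + 0.43·290 = 211.2
CE = (211.2)² = 44605.44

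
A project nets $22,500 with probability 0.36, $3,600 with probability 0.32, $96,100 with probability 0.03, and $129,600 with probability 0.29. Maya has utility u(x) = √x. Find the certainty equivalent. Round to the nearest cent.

E[u] = 0.36·√22500 + 0.32·√3600 + 0.03·√96100 + 0.29·√129600 = 0.36·150 + 0.32·60 + 0.03·310 + 0.29·360 = 186.9
CE = (186.9)² = 34931.61

$34,931.61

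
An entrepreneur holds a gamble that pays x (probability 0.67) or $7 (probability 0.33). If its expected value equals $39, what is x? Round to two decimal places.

x = $54.76

0.67·x + 0.33·7 = 39
0.67·x = 39 − 2.31 = 36.69
x = 36.69 / 0.67 = 54.7612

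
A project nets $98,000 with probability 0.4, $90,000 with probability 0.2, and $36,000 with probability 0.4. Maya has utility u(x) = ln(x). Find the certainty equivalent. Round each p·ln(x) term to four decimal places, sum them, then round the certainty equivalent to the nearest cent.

$64,543.84

E[u] = 0.4·ln(98000) + 0.2·ln(90000) + 0.4·ln(36000) = 4.5971 + 2.2815 + 4.1965 = 11.0751
CE = e^11.0751 ≈ 64543.84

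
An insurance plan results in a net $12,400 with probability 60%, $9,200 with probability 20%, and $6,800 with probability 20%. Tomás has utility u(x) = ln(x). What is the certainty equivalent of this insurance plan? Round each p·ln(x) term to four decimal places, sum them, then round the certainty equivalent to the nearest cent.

E[u] = 0.6·ln(12400) + 0.2·ln(9200) + 0.2·ln(6800) = 5.6553 + 1.8254 + 1.7649 = 9.2456
CE = e^9.2456 ≈ 10358.89

$10,358.89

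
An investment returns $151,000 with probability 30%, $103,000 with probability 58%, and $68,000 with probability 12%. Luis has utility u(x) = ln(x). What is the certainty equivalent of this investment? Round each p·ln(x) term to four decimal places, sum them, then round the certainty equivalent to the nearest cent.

E[u] = 0.3·ln(151000) + 0.58·ln(103000) + 0.12·ln(68000) = 3.5775 + 6.6946 + 1.3353 = 11.6074
CE = e^11.6074 ≈ 109908.12

$109,908.12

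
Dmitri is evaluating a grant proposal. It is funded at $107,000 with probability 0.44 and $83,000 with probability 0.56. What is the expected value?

$93,560

EV = 0.44 × 107000 + 0.56 × 83000 = 47080 + 46480 = 93560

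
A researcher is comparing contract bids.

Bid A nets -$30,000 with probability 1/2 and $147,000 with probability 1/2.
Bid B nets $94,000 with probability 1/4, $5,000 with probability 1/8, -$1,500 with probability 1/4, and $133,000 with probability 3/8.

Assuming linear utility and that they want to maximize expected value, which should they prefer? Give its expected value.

Bid A = 1/2 × (-30000) + 1/2 × 147000 = -15000 + 73500 = 58500
Bid B = 1/4 × 94000 + 1/8 × 5000 + 1/4 × (-1500) + 3/8 × 133000 = 23500 + 625 − 375 + 49875 = 73625

Bid B ($73,625)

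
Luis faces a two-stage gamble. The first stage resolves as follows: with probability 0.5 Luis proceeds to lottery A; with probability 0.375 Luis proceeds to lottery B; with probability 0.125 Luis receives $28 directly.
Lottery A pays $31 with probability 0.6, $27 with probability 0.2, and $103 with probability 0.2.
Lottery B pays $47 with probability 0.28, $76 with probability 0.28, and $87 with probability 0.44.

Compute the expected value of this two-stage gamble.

EV(A) = 0.6 × 31 + 0.2 × 27 + 0.2 × 103 = 18.6 + 5.4 + 20.6 = 44.6
EV(B) = 0.28 × 47 + 0.28 × 76 + 0.44 × 87 = 13.16 + 21.28 + 38.28 = 72.72
Branch C: 28 (certain)
Overall = 0.5 × 44.6 + 0.375 × 72.72 + 0.125 × 28 = 22.3 + 27.27 + 3.5 = 53.07

$53.07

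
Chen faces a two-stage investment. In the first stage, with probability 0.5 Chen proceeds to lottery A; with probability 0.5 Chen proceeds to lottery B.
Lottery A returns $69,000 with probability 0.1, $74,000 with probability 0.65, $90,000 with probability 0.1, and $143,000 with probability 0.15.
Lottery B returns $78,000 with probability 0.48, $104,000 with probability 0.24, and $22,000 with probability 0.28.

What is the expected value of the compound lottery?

EV(A) = 0.1 × 69000 + 0.65 × 74000 + 0.1 × 90000 + 0.15 × 143000 = 6900 + 48100 + 9000 + 21450 = 85450
EV(B) = 0.48 × 78000 + 0.24 × 104000 + 0.28 × 22000 = 37440 + 24960 + 6160 = 68560
Overall = 0.5 × 85450 + 0.5 × 68560 = 42725 + 34280 = 77005

$77,005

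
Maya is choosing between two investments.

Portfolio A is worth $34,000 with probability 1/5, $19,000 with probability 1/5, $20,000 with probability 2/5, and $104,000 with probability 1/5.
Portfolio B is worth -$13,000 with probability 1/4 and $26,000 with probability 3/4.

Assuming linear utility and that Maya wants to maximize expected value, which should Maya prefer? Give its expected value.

Portfolio A = 1/5 × 34000 + 1/5 × 19000 + 2/5 × 20000 + 1/5 × 104000 = 6800 + 3800 + 8000 + 20800 = 39400
Portfolio B = 1/4 × (-13000) + 3/4 × 26000 = -3250 + 19500 = 16250

Portfolio A ($39,400)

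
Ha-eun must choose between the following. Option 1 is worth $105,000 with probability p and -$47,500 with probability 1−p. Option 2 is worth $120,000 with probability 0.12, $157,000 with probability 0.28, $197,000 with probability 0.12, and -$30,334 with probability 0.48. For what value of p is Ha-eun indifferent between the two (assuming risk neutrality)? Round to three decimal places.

EV(Option 2) = 0.12 × 120000 + 0.28 × 157000 + 0.12 × 197000 + 0.48 × (-30334) = 14400 + 43960 + 23640 − 14560.32 = 67439.68
p·105000 + (1−p)·(-47500) = 67439.68
152500p − 47500 = 67439.68
p = (67439.68 + 47500) / 152500

p = 0.754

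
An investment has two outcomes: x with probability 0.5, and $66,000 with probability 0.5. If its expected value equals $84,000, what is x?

0.5·x + 0.5·66000 = 84000
0.5·x = 84000 − 33000 = 51000
x = 51000 / 0.5 = 102000

x = $102,000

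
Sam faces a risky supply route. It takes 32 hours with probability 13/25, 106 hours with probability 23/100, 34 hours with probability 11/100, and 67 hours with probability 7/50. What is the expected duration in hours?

EV = 13/25 × 32 + 23/100 × 106 + 11/100 × 34 + 7/50 × 67 = 16.64 + 24.38 + 3.74 + 9.38 = 54.14

54.14 hours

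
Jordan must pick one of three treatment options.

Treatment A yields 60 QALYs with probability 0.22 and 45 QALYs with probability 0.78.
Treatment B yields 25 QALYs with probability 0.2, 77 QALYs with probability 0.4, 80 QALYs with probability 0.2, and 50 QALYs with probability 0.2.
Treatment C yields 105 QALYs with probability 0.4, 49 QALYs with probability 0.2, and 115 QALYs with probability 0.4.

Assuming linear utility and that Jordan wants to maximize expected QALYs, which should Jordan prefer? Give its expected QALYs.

Treatment C (97.8 QALYs)

Treatment A = 0.22 × 60 + 0.78 × 45 = 13.2 + 35.1 = 48.3
Treatment B = 0.2 × 25 + 0.4 × 77 + 0.2 × 80 + 0.2 × 50 = 5 + 30.8 + 16 + 10 = 61.8
Treatment C = 0.4 × 105 + 0.2 × 49 + 0.4 × 115 = 42 + 9.8 + 46 = 97.8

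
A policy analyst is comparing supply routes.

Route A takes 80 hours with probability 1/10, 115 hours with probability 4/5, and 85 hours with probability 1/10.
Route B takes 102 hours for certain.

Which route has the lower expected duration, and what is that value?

Route B (102 hours)

Route A = 1/10 × 80 + 4/5 × 115 + 1/10 × 85 = 8 + 92 + 8.5 = 108.5
Route B: 102 (certain)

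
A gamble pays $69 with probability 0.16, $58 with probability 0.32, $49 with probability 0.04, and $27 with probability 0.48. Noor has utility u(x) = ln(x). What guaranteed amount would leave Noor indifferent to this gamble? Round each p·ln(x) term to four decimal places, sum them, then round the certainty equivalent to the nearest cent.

$41.04

E[u] = 0.16·ln(69) + 0.32·ln(58) + 0.04·ln(49) + 0.48·ln(27) = 0.6775 + 1.2993 + 0.1557 + 1.5820 = 3.7145
CE = e^3.7145 ≈ 41.04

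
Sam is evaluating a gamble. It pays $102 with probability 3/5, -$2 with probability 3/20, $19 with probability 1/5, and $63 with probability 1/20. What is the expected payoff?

EV = 3/5 × 102 + 3/20 × (-2) + 1/5 × 19 + 1/20 × 63 = 61.2 − 0.3 + 3.8 + 3.15 = 67.85

$67.85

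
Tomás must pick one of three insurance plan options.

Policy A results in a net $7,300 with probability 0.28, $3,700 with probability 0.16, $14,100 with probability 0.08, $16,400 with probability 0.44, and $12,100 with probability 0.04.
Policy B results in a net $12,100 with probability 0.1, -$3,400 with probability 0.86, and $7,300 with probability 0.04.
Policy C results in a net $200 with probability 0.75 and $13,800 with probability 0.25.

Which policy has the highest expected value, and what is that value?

Policy A ($11,464)

Policy A = 0.28 × 7300 + 0.16 × 3700 + 0.08 × 14100 + 0.44 × 16400 + 0.04 × 12100 = 2044 + 592 + 1128 + 7216 + 484 = 11464
Policy B = 0.1 × 12100 + 0.86 × (-3400) + 0.04 × 7300 = 1210 − 2924 + 292 = -1422
Policy C = 0.75 × 200 + 0.25 × 13800 = 150 + 3450 = 3600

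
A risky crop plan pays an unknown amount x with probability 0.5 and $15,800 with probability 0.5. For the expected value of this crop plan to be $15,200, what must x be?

x = $14,600

0.5·x + 0.5·15800 = 15200
0.5·x = 15200 − 7900 = 7300
x = 7300 / 0.5 = 14600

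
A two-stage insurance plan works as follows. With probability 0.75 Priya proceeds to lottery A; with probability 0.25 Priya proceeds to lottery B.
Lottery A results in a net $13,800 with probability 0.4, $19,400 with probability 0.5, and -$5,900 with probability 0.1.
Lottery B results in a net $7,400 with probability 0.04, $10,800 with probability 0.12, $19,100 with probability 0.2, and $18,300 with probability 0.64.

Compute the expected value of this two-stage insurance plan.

$15,253.50

EV(A) = 0.4 × 13800 + 0.5 × 19400 + 0.1 × (-5900) = 5520 + 9700 − 590 = 14630
EV(B) = 0.04 × 7400 + 0.12 × 10800 + 0.2 × 19100 + 0.64 × 18300 = 296 + 1296 + 3820 + 11712 = 17124
Overall = 0.75 × 14630 + 0.25 × 17124 = 10972.5 + 4281 = 15253.5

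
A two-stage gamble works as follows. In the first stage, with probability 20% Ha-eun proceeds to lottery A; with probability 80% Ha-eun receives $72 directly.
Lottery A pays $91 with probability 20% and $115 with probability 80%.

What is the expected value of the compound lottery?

EV(A) = 0.2 × 91 + 0.8 × 115 = 18.2 + 92 = 110.2
Branch B: 72 (certain)
Overall = 0.2 × 110.2 + 0.8 × 72 = 22.04 + 57.6 = 79.64

$79.64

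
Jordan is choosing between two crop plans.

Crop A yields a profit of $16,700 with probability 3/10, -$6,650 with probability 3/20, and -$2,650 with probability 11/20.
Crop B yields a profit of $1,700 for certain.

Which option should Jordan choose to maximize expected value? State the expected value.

Crop A ($2,555)

Crop A = 3/10 × 16700 + 3/20 × (-6650) + 11/20 × (-2650) = 5010 − 997.5 − 1457.5 = 2555
Crop B: 1700 (certain)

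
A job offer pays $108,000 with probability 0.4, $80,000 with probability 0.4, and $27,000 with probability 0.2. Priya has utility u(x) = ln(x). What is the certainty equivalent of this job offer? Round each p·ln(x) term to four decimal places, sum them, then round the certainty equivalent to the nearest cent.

$72,591.27

E[u] = 0.4·ln(108000) + 0.4·ln(80000) + 0.2·ln(27000) = 4.6360 + 4.5159 + 2.0407 = 11.1926
CE = e^11.1926 ≈ 72591.27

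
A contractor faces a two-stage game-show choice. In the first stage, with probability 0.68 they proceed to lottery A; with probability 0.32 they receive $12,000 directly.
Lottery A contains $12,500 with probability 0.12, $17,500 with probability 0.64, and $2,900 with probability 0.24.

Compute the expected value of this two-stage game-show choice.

$12,949.28

EV(A) = 0.12 × 12500 + 0.64 × 17500 + 0.24 × 2900 = 1500 + 11200 + 696 = 13396
Branch B: 12000 (certain)
Overall = 0.68 × 13396 + 0.32 × 12000 = 9109.28 + 3840 = 12949.28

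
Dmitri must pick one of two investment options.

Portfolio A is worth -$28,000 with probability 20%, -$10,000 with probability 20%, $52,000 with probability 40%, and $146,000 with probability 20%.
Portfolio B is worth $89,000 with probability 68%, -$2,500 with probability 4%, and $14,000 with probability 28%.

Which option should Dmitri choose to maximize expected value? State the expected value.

Portfolio A = 0.2 × (-28000) + 0.2 × (-10000) + 0.4 × 52000 + 0.2 × 146000 = -5600 − 2000 + 20800 + 29200 = 42400
Portfolio B = 0.68 × 89000 + 0.04 × (-2500) + 0.28 × 14000 = 60520 − 100 + 3920 = 64340

Portfolio B ($64,340)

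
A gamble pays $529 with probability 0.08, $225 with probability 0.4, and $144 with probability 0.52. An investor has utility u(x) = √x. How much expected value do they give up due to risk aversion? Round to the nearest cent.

E[u] = 0.08·√529 + 0.4·√225 + 0.52·√144 = 0.08·23 + 0.4·15 + 0.52·12 = 14.08
CE = (14.08)² = 198.2464
Risk premium = EV − CE = 207.2 − 198.2464 = 8.9536

$8.95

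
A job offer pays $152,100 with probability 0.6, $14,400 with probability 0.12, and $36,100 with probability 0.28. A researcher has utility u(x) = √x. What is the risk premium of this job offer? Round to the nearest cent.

$12,133.44

E[u] = 0.6·√152100 + 0.12·√14400 + 0.28·√36100 = 0.6·390 + 0.12·120 + 0.28·190 = 301.6
CE = (301.6)² = 90962.56
Risk premium = EV − CE = 103096 − 90962.56 = 12133.44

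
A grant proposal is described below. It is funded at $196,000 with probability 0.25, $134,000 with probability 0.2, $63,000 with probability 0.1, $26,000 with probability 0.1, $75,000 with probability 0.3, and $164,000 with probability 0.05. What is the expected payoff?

EV = 0.25 × 196000 + 0.2 × 134000 + 0.1 × 63000 + 0.1 × 26000 + 0.3 × 75000 + 0.05 × 164000 = 49000 + 26800 + 6300 + 2600 + 22500 + 8200 = 115400

$115,400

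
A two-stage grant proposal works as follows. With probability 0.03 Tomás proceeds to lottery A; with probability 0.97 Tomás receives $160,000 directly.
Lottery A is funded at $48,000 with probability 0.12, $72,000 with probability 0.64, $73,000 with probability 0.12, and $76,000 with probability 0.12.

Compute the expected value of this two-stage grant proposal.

$157,291.60

EV(A) = 0.12 × 48000 + 0.64 × 72000 + 0.12 × 73000 + 0.12 × 76000 = 5760 + 46080 + 8760 + 9120 = 69720
Branch B: 160000 (certain)
Overall = 0.03 × 69720 + 0.97 × 160000 = 2091.6 + 155200 = 157291.6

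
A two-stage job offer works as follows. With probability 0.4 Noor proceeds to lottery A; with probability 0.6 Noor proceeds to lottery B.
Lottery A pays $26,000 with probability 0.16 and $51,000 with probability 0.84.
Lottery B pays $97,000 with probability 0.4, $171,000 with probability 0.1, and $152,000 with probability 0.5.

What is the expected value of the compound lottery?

$97,940

EV(A) = 0.16 × 26000 + 0.84 × 51000 = 4160 + 42840 = 47000
EV(B) = 0.4 × 97000 + 0.1 × 171000 + 0.5 × 152000 = 38800 + 17100 + 76000 = 131900
Overall = 0.4 × 47000 + 0.6 × 131900 = 18800 + 79140 = 97940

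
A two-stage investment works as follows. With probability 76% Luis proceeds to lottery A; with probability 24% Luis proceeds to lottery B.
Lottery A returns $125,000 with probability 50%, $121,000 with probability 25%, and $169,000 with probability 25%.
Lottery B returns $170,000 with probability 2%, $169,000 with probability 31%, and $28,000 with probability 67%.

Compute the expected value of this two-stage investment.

$120,492

EV(A) = 0.5 × 125000 + 0.25 × 121000 + 0.25 × 169000 = 62500 + 30250 + 42250 = 135000
EV(B) = 0.02 × 170000 + 0.31 × 169000 + 0.67 × 28000 = 3400 + 52390 + 18760 = 74550
Overall = 0.76 × 135000 + 0.24 × 74550 = 102600 + 17892 = 120492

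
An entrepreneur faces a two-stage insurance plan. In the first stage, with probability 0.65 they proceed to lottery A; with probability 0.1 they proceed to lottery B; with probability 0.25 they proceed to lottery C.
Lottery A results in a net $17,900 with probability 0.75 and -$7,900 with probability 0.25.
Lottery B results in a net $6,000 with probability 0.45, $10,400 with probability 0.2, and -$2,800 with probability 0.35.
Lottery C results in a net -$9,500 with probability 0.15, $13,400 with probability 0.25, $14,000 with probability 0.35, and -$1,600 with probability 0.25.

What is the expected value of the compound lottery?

$9,428.75

EV(A) = 0.75 × 17900 + 0.25 × (-7900) = 13425 − 1975 = 11450
EV(B) = 0.45 × 6000 + 0.2 × 10400 + 0.35 × (-2800) = 2700 + 2080 − 980 = 3800
EV(C) = 0.15 × (-9500) + 0.25 × 13400 + 0.35 × 14000 + 0.25 × (-1600) = -1425 + 3350 + 4900 − 400 = 6425
Overall = 0.65 × 11450 + 0.1 × 3800 + 0.25 × 6425 = 7442.5 + 380 + 1606.25 = 9428.75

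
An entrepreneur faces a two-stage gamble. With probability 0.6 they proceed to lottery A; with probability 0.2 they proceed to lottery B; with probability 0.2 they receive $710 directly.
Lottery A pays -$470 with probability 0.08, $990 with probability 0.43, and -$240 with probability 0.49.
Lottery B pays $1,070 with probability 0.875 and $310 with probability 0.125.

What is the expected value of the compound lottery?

EV(A) = 0.08 × (-470) + 0.43 × 990 + 0.49 × (-240) = -37.6 + 425.7 − 117.6 = 270.5
EV(B) = 0.875 × 1070 + 0.125 × 310 = 936.25 + 38.75 = 975
Branch C: 710 (certain)
Overall = 0.6 × 270.5 + 0.2 × 975 + 0.2 × 710 = 162.3 + 195 + 142 = 499.3

$499.30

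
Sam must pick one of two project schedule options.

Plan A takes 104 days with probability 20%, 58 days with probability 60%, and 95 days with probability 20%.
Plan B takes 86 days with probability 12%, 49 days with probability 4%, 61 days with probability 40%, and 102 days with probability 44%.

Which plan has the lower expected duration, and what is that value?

Plan A = 0.2 × 104 + 0.6 × 58 + 0.2 × 95 = 20.8 + 34.8 + 19 = 74.6
Plan B = 0.12 × 86 + 0.04 × 49 + 0.4 × 61 + 0.44 × 102 = 10.32 + 1.96 + 24.4 + 44.88 = 81.56

Plan A (74.6 days)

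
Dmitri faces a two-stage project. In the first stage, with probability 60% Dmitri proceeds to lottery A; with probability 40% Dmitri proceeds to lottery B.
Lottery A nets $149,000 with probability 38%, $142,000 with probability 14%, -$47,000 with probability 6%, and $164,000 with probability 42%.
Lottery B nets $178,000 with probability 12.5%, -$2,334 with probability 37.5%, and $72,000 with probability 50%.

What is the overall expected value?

EV(A) = 0.38 × 149000 + 0.14 × 142000 + 0.06 × (-47000) + 0.42 × 164000 = 56620 + 19880 − 2820 + 68880 = 142560
EV(B) = 0.125 × 178000 + 0.375 × (-2334) + 0.5 × 72000 = 22250 − 875.25 + 36000 = 57374.75
Overall = 0.6 × 142560 + 0.4 × 57374.75 = 85536 + 22949.9 = 108485.9

$108,485.90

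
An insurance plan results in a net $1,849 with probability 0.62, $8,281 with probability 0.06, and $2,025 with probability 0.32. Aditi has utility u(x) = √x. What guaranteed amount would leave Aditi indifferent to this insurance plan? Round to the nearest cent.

$2,164.11

E[u] = 0.62·√1849 + 0.06·√8281 + 0.32·√2025 = 0.62·43 + 0.06·91 + 0.32·45 = 46.52
CE = (46.52)² = 2164.1104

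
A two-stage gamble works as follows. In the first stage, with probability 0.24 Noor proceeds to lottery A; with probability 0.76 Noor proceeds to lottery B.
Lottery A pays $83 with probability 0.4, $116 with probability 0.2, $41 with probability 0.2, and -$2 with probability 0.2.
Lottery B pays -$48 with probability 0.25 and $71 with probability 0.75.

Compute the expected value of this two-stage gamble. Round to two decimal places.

EV(A) = 0.4 × 83 + 0.2 × 116 + 0.2 × 41 + 0.2 × (-2) = 33.2 + 23.2 + 8.2 − 0.4 = 64.2
EV(B) = 0.25 × (-48) + 0.75 × 71 = -12 + 53.25 = 41.25
Overall = 0.24 × 64.2 + 0.76 × 41.25 = 15.408 + 31.35 = 46.758

$46.76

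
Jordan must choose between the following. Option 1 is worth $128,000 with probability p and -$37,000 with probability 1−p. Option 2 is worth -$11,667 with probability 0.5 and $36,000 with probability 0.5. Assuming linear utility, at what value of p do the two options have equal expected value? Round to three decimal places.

EV(Option 2) = 0.5 × (-11667) + 0.5 × 36000 = -5833.5 + 18000 = 12166.5
p·128000 + (1−p)·(-37000) = 12166.5
165000p − 37000 = 12166.5
p = (12166.5 + 37000) / 165000

p = 0.298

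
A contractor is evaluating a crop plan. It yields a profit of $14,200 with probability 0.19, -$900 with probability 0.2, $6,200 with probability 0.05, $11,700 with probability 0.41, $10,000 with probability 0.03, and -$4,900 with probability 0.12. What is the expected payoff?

$7,337

EV = 0.19 × 14200 + 0.2 × (-900) + 0.05 × 6200 + 0.41 × 11700 + 0.03 × 10000 + 0.12 × (-4900) = 2698 − 180 + 310 + 4797 + 300 − 588 = 7337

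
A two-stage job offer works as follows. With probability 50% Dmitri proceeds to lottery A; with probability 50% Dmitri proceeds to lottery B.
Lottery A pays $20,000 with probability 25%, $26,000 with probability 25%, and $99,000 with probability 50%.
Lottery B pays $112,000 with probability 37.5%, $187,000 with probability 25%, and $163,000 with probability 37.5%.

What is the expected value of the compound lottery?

$105,437.50

EV(A) = 0.25 × 20000 + 0.25 × 26000 + 0.5 × 99000 = 5000 + 6500 + 49500 = 61000
EV(B) = 0.375 × 112000 + 0.25 × 187000 + 0.375 × 163000 = 42000 + 46750 + 61125 = 149875
Overall = 0.5 × 61000 + 0.5 × 149875 = 30500 + 74937.5 = 105437.5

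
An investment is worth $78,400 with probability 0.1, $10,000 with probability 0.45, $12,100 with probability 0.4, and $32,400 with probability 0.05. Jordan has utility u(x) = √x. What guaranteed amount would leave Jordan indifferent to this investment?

$15,876

E[u] = 0.1·√78400 + 0.45·√10000 + 0.4·√12100 + 0.05·√32400 = 0.1·280 + 0.45·100 + 0.4·110 + 0.05·180 = 126
CE = (126)² = 15876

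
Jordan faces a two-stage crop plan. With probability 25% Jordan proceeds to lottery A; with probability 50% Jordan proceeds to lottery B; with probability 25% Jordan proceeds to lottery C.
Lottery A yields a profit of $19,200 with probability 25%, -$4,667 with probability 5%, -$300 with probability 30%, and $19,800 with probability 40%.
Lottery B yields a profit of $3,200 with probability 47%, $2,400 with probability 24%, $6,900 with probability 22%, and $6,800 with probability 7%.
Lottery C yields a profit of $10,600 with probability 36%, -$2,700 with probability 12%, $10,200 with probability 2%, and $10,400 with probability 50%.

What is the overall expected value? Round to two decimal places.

$7,360.16

EV(A) = 0.25 × 19200 + 0.05 × (-4667) + 0.3 × (-300) + 0.4 × 19800 = 4800 − 233.35 − 90 + 7920 = 12396.65
EV(B) = 0.47 × 3200 + 0.24 × 2400 + 0.22 × 6900 + 0.07 × 6800 = 1504 + 576 + 1518 + 476 = 4074
EV(C) = 0.36 × 10600 + 0.12 × (-2700) + 0.02 × 10200 + 0.5 × 10400 = 3816 − 324 + 204 + 5200 = 8896
Overall = 0.25 × 12396.65 + 0.5 × 4074 + 0.25 × 8896 = 3099.1625 + 2037 + 2224 = 7360.1625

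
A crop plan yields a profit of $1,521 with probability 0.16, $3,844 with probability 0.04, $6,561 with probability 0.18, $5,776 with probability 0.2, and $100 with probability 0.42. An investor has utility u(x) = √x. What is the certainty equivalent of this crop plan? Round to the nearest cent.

E[u] = 0.16·√1521 + 0.04·√3844 + 0.18·√6561 + 0.2·√5776 + 0.42·√100 = 0.16·39 + 0.04·62 + 0.18·81 + 0.2·76 + 0.42·10 = 42.7
CE = (42.7)² = 1823.29

$1,823.29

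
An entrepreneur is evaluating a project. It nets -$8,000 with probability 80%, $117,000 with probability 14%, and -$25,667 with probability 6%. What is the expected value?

EV = 0.8 × (-8000) + 0.14 × 117000 + 0.06 × (-25667) = -6400 + 16380 − 1540.02 = 8439.98

$8,439.98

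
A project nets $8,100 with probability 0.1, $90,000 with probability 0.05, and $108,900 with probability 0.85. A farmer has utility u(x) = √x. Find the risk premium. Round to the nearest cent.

E[u] = 0.1·√8100 + 0.05·√90000 + 0.85·√108900 = 0.1·90 + 0.05·300 + 0.85·330 = 304.5
CE = (304.5)² = 92720.25
Risk premium = EV − CE = 97875 − 92720.25 = 5154.75

$5,154.75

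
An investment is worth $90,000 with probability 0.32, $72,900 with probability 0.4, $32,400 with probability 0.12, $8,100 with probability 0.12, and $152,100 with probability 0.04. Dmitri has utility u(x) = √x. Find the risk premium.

$5,400

E[u] = 0.32·√90000 + 0.4·√72900 + 0.12·√32400 + 0.12·√8100 + 0.04·√152100 = 0.32·300 + 0.4·270 + 0.12·180 + 0.12·90 + 0.04·390 = 252
CE = (252)² = 63504
Risk premium = EV − CE = 68904 − 63504 = 5400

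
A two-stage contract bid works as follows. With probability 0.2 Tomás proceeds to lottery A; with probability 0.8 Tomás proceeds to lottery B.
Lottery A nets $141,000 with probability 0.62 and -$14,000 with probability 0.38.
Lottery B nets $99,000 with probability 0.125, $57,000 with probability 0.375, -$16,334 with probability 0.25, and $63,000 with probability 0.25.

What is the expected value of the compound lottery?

EV(A) = 0.62 × 141000 + 0.38 × (-14000) = 87420 − 5320 = 82100
EV(B) = 0.125 × 99000 + 0.375 × 57000 + 0.25 × (-16334) + 0.25 × 63000 = 12375 + 21375 − 4083.5 + 15750 = 45416.5
Overall = 0.2 × 82100 + 0.8 × 45416.5 = 16420 + 36333.2 = 52753.2

$52,753.20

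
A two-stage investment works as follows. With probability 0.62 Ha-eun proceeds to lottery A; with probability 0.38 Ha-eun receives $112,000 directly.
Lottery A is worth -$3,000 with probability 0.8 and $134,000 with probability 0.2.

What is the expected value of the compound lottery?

$57,688

EV(A) = 0.8 × (-3000) + 0.2 × 134000 = -2400 + 26800 = 24400
Branch B: 112000 (certain)
Overall = 0.62 × 24400 + 0.38 × 112000 = 15128 + 42560 = 57688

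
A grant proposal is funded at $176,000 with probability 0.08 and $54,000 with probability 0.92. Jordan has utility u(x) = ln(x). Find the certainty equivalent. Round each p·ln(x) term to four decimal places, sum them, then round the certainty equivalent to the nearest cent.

E[u] = 0.08·ln(176000) + 0.92·ln(54000) = 0.9663 + 10.0250 = 10.9913
CE = e^10.9913 ≈ 59355.50

$59,355.50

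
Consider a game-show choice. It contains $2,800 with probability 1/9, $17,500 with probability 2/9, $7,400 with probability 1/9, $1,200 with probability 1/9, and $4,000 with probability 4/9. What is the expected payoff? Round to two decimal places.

EV = 1/9 × 2800 + 2/9 × 17500 + 1/9 × 7400 + 1/9 × 1200 + 4/9 × 4000 = 311.1111 + 3888.8889 + 822.2222 + 133.3333 + 1777.7778 = 6933.3333

$6,933.33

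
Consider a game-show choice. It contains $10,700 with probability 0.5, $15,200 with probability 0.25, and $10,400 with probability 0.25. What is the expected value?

EV = 0.5 × 10700 + 0.25 × 15200 + 0.25 × 10400 = 5350 + 3800 + 2600 = 11750

$11,750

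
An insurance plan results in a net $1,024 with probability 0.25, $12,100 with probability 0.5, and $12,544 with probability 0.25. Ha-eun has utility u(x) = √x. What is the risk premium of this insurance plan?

E[u] = 0.25·√1024 + 0.5·√12100 + 0.25·√12544 = 0.25·32 + 0.5·110 + 0.25·112 = 91
CE = (91)² = 8281
Risk premium = EV − CE = 9442 − 8281 = 1161

$1,161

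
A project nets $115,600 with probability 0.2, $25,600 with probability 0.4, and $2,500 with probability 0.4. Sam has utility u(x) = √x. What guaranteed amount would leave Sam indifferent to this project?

$23,104

E[u] = 0.2·√115600 + 0.4·√25600 + 0.4·√2500 = 0.2·340 + 0.4·160 + 0.4·50 = 152
CE = (152)² = 23104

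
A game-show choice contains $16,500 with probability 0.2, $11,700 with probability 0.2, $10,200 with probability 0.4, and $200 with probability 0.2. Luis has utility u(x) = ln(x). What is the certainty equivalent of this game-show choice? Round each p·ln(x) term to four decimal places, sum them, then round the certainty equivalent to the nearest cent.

$5,257.97

E[u] = 0.2·ln(16500) + 0.2·ln(11700) + 0.4·ln(10200) + 0.2·ln(200) = 1.9422 + 1.8735 + 3.6921 + 1.0597 = 8.5675
CE = e^8.5675 ≈ 5257.97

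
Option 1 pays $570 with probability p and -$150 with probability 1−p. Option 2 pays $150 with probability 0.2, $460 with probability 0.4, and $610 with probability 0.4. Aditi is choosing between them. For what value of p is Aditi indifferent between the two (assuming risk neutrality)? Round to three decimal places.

EV(Option 2) = 0.2 × 150 + 0.4 × 460 + 0.4 × 610 = 30 + 184 + 244 = 458
p·570 + (1−p)·(-150) = 458
720p − 150 = 458
p = (458 + 150) / 720

p = 0.844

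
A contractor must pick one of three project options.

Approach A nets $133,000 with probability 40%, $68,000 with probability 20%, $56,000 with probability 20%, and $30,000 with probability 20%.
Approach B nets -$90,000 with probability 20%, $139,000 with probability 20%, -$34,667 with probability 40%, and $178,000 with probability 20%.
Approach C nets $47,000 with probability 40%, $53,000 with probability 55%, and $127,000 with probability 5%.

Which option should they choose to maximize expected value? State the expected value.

Approach A ($84,000)

Approach A = 0.4 × 133000 + 0.2 × 68000 + 0.2 × 56000 + 0.2 × 30000 = 53200 + 13600 + 11200 + 6000 = 84000
Approach B = 0.2 × (-90000) + 0.2 × 139000 + 0.4 × (-34667) + 0.2 × 178000 = -18000 + 27800 − 13866.8 + 35600 = 31533.2
Approach C = 0.4 × 47000 + 0.55 × 53000 + 0.05 × 127000 = 18800 + 29150 + 6350 = 54300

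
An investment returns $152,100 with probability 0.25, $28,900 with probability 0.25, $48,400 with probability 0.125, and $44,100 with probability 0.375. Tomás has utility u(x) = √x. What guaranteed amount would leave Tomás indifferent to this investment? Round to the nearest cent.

E[u] = 0.25·√152100 + 0.25·√28900 + 0.125·√48400 + 0.375·√44100 = 0.25·390 + 0.25·170 + 0.125·220 + 0.375·210 = 246.25
CE = (246.25)² = 60639.0625

$60,639.06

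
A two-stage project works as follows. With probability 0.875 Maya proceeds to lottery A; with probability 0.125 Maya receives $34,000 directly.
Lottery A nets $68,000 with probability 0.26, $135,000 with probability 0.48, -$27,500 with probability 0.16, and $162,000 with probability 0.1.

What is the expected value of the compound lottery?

$86,745

EV(A) = 0.26 × 68000 + 0.48 × 135000 + 0.16 × (-27500) + 0.1 × 162000 = 17680 + 64800 − 4400 + 16200 = 94280
Branch B: 34000 (certain)
Overall = 0.875 × 94280 + 0.125 × 34000 = 82495 + 4250 = 86745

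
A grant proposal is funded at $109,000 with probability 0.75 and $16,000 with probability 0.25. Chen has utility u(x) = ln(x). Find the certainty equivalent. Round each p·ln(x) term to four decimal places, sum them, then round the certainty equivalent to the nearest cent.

E[u] = 0.75·ln(109000) + 0.25·ln(16000) = 8.6993 + 2.4201 = 11.1194
CE = e^11.1194 ≈ 67467.41

$67,467.41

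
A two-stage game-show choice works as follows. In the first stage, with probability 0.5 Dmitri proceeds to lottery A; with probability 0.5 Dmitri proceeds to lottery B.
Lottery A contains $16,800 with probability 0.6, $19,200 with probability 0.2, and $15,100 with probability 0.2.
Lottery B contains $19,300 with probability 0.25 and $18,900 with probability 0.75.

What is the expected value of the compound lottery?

$17,970

EV(A) = 0.6 × 16800 + 0.2 × 19200 + 0.2 × 15100 = 10080 + 3840 + 3020 = 16940
EV(B) = 0.25 × 19300 + 0.75 × 18900 = 4825 + 14175 = 19000
Overall = 0.5 × 16940 + 0.5 × 19000 = 8470 + 9500 = 17970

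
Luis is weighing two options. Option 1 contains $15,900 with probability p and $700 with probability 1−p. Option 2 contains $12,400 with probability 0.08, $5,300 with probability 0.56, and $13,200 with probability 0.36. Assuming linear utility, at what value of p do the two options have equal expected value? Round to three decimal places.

EV(Option 2) = 0.08 × 12400 + 0.56 × 5300 + 0.36 × 13200 = 992 + 2968 + 4752 = 8712
p·15900 + (1−p)·700 = 8712
15200p + 700 = 8712
p = (8712 − 700) / 15200

p = 0.527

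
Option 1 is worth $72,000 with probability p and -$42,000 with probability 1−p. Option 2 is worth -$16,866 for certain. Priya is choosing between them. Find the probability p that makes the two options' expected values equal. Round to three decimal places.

p = 0.220

p·72000 + (1−p)·(-42000) = -16866
114000p − 42000 = -16866
p = (-16866 + 42000) / 114000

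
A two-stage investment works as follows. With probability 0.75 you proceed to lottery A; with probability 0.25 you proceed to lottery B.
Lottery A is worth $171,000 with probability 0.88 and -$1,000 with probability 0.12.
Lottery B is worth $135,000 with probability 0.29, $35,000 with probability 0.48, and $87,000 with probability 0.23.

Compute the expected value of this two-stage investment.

$131,760

EV(A) = 0.88 × 171000 + 0.12 × (-1000) = 150480 − 120 = 150360
EV(B) = 0.29 × 135000 + 0.48 × 35000 + 0.23 × 87000 = 39150 + 16800 + 20010 = 75960
Overall = 0.75 × 150360 + 0.25 × 75960 = 112770 + 18990 = 131760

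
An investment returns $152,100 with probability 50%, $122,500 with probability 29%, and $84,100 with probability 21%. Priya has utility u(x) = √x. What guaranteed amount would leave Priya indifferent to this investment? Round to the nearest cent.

$127,734.76

E[u] = 0.5·√152100 + 0.29·√122500 + 0.21·√84100 = 0.5·390 + 0.29·350 + 0.21·290 = 357.4
CE = (357.4)² = 127734.76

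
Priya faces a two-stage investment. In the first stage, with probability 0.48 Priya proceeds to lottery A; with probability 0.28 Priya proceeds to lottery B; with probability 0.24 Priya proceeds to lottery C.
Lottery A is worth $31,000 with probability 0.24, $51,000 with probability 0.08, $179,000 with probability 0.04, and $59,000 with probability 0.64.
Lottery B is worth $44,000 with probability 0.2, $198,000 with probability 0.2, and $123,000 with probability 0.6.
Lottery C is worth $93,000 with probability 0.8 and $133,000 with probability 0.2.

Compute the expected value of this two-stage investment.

$85,547.20

EV(A) = 0.24 × 31000 + 0.08 × 51000 + 0.04 × 179000 + 0.64 × 59000 = 7440 + 4080 + 7160 + 37760 = 56440
EV(B) = 0.2 × 44000 + 0.2 × 198000 + 0.6 × 123000 = 8800 + 39600 + 73800 = 122200
EV(C) = 0.8 × 93000 + 0.2 × 133000 = 74400 + 26600 = 101000
Overall = 0.48 × 56440 + 0.28 × 122200 + 0.24 × 101000 = 27091.2 + 34216 + 24240 = 85547.2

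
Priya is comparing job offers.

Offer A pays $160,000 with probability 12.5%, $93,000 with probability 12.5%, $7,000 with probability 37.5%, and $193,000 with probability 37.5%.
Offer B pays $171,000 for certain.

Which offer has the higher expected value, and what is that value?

Offer B ($171,000)

Offer A = 0.125 × 160000 + 0.125 × 93000 + 0.375 × 7000 + 0.375 × 193000 = 20000 + 11625 + 2625 + 72375 = 106625
Offer B: 171000 (certain)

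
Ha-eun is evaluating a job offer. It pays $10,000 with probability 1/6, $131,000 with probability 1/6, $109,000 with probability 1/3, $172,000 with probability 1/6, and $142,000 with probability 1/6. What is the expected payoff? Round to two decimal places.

EV = 1/6 × 10000 + 1/6 × 131000 + 1/3 × 109000 + 1/6 × 172000 + 1/6 × 142000 = 1666.6667 + 21833.3333 + 36333.3333 + 28666.6667 + 23666.6667 = 112166.6667

$112,166.67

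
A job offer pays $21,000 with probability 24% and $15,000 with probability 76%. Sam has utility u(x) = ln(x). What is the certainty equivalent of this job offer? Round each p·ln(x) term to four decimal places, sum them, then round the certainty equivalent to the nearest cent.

$16,260.60

E[u] = 0.24·ln(21000) + 0.76·ln(15000) = 2.3885 + 7.3080 = 9.6965
CE = e^9.6965 ≈ 16260.60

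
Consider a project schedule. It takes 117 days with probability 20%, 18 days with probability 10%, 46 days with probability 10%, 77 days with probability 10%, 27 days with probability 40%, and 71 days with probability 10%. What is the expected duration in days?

EV = 0.2 × 117 + 0.1 × 18 + 0.1 × 46 + 0.1 × 77 + 0.4 × 27 + 0.1 × 71 = 23.4 + 1.8 + 4.6 + 7.7 + 10.8 + 7.1 = 55.4

55.4 days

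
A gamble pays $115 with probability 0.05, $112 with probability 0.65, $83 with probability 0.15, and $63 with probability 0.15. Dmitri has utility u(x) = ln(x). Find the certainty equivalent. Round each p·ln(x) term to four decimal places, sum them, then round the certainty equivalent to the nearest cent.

$98.35

E[u] = 0.05·ln(115) + 0.65·ln(112) + 0.15·ln(83) + 0.15·ln(63) = 0.2372 + 3.0670 + 0.6628 + 0.6215 = 4.5885
CE = e^4.5885 ≈ 98.35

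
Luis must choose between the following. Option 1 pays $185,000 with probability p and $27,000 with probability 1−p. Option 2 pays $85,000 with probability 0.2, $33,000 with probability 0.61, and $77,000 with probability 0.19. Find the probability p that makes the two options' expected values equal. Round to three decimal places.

p = 0.157

EV(Option 2) = 0.2 × 85000 + 0.61 × 33000 + 0.19 × 77000 = 17000 + 20130 + 14630 = 51760
p·185000 + (1−p)·27000 = 51760
158000p + 27000 = 51760
p = (51760 − 27000) / 158000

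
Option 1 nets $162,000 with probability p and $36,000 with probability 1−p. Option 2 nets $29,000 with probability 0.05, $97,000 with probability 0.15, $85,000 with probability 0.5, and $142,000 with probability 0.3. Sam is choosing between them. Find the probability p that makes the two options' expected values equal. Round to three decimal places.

p = 0.517

EV(Option 2) = 0.05 × 29000 + 0.15 × 97000 + 0.5 × 85000 + 0.3 × 142000 = 1450 + 14550 + 42500 + 42600 = 101100
p·162000 + (1−p)·36000 = 101100
126000p + 36000 = 101100
p = (101100 − 36000) / 126000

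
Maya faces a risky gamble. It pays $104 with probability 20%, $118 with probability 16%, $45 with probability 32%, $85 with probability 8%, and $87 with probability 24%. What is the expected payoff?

$81.76

EV = 0.2 × 104 + 0.16 × 118 + 0.32 × 45 + 0.08 × 85 + 0.24 × 87 = 20.8 + 18.88 + 14.4 + 6.8 + 20.88 = 81.76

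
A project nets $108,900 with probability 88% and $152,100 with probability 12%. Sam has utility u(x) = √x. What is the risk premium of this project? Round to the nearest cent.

$380.16

E[u] = 0.88·√108900 + 0.12·√152100 = 0.88·330 + 0.12·390 = 337.2
CE = (337.2)² = 113703.84
Risk premium = EV − CE = 114084 − 113703.84 = 380.16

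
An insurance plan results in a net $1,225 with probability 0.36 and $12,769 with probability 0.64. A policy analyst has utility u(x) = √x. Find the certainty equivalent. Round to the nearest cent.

$7,211.41

E[u] = 0.36·√1225 + 0.64·√12769 = 0.36·35 + 0.64·113 = 84.92
CE = (84.92)² = 7211.4064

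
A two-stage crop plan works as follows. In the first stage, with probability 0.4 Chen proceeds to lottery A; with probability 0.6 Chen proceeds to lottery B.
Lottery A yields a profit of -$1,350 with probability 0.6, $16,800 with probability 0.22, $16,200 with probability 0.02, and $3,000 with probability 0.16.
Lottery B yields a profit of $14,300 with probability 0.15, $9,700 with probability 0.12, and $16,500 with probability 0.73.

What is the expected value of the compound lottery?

EV(A) = 0.6 × (-1350) + 0.22 × 16800 + 0.02 × 16200 + 0.16 × 3000 = -810 + 3696 + 324 + 480 = 3690
EV(B) = 0.15 × 14300 + 0.12 × 9700 + 0.73 × 16500 = 2145 + 1164 + 12045 = 15354
Overall = 0.4 × 3690 + 0.6 × 15354 = 1476 + 9212.4 = 10688.4

$10,688.40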